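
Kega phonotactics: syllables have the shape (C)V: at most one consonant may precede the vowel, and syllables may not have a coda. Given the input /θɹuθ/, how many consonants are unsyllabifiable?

The consonants /θ/, /θ/ cannot be parsed into a legal (C)V syllable (no codas are permitted; onsets are limited to one consonant).

2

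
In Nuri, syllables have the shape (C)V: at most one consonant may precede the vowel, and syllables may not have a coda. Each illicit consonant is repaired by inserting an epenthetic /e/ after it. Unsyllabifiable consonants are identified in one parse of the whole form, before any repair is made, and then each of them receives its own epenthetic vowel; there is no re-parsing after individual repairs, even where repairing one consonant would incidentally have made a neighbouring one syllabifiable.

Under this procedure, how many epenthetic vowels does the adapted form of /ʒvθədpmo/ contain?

4

The unsyllabifiable consonants are /ʒ/, /v/, /d/, /p/; each receives one epenthetic vowel.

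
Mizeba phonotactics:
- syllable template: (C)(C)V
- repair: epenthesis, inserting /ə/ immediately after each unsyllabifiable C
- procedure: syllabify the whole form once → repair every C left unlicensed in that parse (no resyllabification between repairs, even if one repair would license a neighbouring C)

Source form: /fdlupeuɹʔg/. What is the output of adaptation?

Under (C)(C)V, the unsyllabifiable consonants are /f/, /ɹ/, /ʔ/, /g/ (no codas are permitted; onsets may contain at most 2 consonants).
Each unlicensed consonant becomes the onset of a new syllable: /f/ → /fə/, /ɹ/ → /ɹə/, /ʔ/ → /ʔə/, /g/ → /gə/.

fədlupeuɹəʔəgə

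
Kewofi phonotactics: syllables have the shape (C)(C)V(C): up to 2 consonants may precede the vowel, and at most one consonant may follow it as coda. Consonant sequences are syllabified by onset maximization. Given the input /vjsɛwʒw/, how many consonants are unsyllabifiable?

Under (C)(C)V(C), the unsyllabifiable consonants are /v/, /ʒ/, /w/ (at most one coda consonant is licensed; onsets may contain at most 2 consonants).

3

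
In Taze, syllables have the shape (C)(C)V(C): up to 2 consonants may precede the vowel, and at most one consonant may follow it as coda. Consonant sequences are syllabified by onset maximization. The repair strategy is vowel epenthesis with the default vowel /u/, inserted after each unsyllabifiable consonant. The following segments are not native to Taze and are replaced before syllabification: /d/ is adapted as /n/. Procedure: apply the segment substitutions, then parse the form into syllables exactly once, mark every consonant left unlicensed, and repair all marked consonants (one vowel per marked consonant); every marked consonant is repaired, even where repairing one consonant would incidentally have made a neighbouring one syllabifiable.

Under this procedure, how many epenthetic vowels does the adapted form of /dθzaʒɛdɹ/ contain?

After substitution the input is /nθzaʒɛnɹ/.
The unsyllabifiable consonants are /n/, /ɹ/; each receives one epenthetic vowel.

2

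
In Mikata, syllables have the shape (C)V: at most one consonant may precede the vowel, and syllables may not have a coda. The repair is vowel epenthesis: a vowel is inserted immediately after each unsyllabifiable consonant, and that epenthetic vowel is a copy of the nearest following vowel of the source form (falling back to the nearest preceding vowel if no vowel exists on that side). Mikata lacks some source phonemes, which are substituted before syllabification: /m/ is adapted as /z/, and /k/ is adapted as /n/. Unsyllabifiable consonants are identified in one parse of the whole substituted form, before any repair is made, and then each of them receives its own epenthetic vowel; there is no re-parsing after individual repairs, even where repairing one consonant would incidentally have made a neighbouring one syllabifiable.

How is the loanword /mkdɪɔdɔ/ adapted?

zɪnɪdɪɔdɔ

Substitution: /m/ → /z/, /k/ → /n/, giving /zndɪɔdɔ/.
The consonants /z/, /n/ cannot be parsed into a legal (C)V syllable (no codas are permitted; onsets are limited to one consonant).
Inserting the epenthetic vowel yields /z/ → /zɪ/, /n/ → /nɪ/.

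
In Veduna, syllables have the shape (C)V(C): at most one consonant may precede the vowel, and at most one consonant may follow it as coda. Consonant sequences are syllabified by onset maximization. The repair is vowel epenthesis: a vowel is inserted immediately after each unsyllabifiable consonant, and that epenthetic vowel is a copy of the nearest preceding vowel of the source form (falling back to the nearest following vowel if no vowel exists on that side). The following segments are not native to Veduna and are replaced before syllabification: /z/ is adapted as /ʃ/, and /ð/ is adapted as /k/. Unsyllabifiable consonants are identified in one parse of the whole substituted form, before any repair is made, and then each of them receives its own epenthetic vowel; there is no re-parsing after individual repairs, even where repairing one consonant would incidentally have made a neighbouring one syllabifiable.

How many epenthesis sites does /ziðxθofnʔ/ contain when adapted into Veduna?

After substitution the input is /ʃikxθofnʔ/.
The unsyllabifiable consonants are /x/, /n/, /ʔ/; each receives one epenthetic vowel.

3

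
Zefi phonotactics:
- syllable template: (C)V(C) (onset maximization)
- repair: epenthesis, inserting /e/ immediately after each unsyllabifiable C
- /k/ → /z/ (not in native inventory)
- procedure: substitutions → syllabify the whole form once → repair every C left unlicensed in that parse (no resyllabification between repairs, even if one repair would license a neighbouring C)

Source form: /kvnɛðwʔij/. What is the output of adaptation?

Substitution: /k/ → /z/, giving /zvnɛðwʔij/.
The consonants /z/, /v/, /w/ cannot be parsed into a legal (C)V(C) syllable (at most one coda consonant is licensed; onsets are limited to one consonant).
Inserting the epenthetic vowel yields /z/ → /ze/, /v/ → /ve/, /w/ → /we/.

zevenɛðweʔij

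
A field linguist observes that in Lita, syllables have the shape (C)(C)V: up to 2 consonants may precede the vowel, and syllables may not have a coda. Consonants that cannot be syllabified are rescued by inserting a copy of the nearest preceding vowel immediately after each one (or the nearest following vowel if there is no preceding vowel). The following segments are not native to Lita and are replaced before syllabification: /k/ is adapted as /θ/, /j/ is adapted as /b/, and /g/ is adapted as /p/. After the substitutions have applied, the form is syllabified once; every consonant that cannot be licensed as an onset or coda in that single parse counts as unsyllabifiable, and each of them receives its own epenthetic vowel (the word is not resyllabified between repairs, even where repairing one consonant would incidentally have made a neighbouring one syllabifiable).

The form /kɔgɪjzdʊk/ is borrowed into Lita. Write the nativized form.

Substitution: /k/ → /θ/, /g/ → /p/, /j/ → /b/, giving /θɔpɪbzdʊθ/.
Under (C)(C)V, the unsyllabifiable consonants are /b/, /θ/ (no codas are permitted; onsets may contain at most 2 consonants).
Each unlicensed consonant becomes the onset of a new syllable: /b/ → /bɪ/, /θ/ → /θʊ/.

θɔpɪbɪzdʊθʊ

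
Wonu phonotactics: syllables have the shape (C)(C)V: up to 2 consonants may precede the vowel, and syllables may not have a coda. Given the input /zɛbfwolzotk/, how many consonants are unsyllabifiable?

Syllabifying with onset maximization leaves /b/, /t/, /k/ stranded (no codas are permitted; onsets may contain at most 2 consonants).

3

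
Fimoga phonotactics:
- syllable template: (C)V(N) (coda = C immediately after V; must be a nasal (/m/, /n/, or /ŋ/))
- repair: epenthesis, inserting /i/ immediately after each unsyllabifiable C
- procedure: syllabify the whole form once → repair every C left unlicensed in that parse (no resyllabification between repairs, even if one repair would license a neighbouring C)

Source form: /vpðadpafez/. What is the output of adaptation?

Syllabifying with onset maximization leaves /v/, /p/, /d/, /z/ stranded (only a nasal (/m/, /n/, or /ŋ/) is licensed in coda position; onsets are limited to one consonant).
Inserting the epenthetic vowel yields /v/ → /vi/, /p/ → /pi/, /d/ → /di/, /z/ → /zi/.

vipiðadipafezi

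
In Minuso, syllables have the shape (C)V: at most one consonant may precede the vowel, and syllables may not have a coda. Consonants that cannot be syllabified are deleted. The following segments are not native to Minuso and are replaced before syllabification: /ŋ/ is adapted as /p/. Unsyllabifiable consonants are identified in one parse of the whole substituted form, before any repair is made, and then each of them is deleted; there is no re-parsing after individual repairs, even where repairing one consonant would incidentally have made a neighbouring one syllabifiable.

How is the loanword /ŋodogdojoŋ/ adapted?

pododojo

Substitution: /ŋ/ → /p/, giving /podogdojop/.
Under (C)V, the unsyllabifiable consonants are /g/, /p/ (no codas are permitted; onsets are limited to one consonant).
Deletion applies to /g/, /p/.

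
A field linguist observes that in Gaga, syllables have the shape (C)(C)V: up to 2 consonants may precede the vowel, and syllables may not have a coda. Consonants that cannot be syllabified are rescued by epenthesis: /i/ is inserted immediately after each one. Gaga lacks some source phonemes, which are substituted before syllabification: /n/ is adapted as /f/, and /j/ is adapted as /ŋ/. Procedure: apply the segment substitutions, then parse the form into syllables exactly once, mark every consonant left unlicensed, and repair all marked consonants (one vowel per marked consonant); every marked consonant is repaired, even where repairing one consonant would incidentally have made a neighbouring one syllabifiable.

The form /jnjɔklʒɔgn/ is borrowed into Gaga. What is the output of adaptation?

ŋifŋɔkilʒɔgifi

Substitution: /j/ → /ŋ/, /n/ → /f/, giving /ŋfŋɔklʒɔgf/.
Syllabifying with onset maximization leaves /ŋ/, /k/, /g/, /f/ stranded (no codas are permitted; onsets may contain at most 2 consonants).
Inserting the epenthetic vowel yields /ŋ/ → /ŋi/, /k/ → /ki/, /g/ → /gi/, /f/ → /fi/.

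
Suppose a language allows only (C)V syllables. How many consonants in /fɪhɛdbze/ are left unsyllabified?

2

Syllabifying with onset maximization leaves /d/, /b/ stranded (no codas are permitted; onsets are limited to one consonant).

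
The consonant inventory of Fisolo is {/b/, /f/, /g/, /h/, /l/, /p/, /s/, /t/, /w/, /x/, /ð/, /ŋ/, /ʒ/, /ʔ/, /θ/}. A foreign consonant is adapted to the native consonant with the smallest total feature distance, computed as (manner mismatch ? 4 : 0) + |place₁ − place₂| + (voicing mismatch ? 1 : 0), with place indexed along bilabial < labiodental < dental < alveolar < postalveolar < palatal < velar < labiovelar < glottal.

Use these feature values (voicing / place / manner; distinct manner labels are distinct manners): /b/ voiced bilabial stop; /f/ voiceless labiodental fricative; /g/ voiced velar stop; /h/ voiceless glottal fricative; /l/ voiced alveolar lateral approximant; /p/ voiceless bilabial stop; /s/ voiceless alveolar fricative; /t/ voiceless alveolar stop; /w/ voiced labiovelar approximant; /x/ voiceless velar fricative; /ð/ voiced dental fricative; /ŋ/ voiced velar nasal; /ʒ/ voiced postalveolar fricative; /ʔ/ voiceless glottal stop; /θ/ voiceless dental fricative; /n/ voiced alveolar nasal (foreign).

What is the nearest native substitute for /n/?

/ŋ/ is closest: same manner (nasal), place distance 3 (alveolar→velar), same voicing; total 3. Next closest is /l/ at distance 4.

ŋ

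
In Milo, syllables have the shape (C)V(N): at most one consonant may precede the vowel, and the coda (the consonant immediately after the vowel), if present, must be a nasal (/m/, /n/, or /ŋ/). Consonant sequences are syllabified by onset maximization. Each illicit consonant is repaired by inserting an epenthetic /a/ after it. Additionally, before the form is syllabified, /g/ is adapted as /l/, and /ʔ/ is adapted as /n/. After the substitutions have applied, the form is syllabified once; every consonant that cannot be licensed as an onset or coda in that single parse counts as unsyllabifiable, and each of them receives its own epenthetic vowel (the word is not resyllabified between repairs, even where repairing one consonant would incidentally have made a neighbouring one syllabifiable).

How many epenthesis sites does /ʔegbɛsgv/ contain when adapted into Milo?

After substitution the input is /nelbɛslv/.
The unsyllabifiable consonants are /l/, /s/, /l/, /v/; each receives one epenthetic vowel.

4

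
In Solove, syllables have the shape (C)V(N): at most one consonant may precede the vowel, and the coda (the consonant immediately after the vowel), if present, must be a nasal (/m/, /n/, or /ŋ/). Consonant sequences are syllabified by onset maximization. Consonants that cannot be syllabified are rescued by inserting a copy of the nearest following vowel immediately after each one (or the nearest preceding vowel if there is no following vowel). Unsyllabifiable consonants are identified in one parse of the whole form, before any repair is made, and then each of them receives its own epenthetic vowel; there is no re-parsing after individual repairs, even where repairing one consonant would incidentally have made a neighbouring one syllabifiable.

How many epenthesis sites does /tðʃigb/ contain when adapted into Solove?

4

The unsyllabifiable consonants are /t/, /ð/, /g/, /b/; each receives one epenthetic vowel.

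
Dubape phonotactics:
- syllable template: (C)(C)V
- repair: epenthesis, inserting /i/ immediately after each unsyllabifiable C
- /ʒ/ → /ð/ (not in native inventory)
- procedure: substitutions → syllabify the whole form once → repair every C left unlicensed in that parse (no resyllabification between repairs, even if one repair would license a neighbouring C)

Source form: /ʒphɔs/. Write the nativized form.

ðiphɔsi

Substitution: /ʒ/ → /ð/, giving /ðphɔs/.
The consonants /ð/, /s/ cannot be parsed into a legal (C)(C)V syllable (no codas are permitted; onsets may contain at most 2 consonants).
Inserting the epenthetic vowel yields /ð/ → /ði/, /s/ → /si/.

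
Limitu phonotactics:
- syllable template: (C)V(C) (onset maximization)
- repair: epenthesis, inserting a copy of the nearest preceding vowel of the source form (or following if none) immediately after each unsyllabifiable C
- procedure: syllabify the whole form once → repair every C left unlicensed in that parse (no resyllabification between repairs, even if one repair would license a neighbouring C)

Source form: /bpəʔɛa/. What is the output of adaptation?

bəpəʔɛa

Under (C)V(C), the unsyllabifiable consonants are /b/ (at most one coda consonant is licensed; onsets are limited to one consonant).
Inserting the epenthetic vowel yields /b/ → /bə/.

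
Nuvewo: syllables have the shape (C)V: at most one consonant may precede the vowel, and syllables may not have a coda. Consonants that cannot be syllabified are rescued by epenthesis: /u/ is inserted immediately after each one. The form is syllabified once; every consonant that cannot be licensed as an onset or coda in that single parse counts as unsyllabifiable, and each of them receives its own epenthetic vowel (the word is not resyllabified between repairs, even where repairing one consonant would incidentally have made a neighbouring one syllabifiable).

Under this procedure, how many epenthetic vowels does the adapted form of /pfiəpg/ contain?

The unsyllabifiable consonants are /p/, /p/, /g/; each receives one epenthetic vowel.

3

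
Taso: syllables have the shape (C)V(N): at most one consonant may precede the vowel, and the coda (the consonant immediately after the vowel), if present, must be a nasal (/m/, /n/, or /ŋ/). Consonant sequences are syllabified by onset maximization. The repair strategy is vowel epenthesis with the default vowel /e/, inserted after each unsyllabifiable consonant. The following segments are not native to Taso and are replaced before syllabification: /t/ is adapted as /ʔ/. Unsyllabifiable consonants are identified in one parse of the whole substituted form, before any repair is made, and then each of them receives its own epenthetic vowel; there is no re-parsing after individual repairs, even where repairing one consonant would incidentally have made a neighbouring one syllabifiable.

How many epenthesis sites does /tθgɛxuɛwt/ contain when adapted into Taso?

4

After substitution the input is /ʔθgɛxuɛwʔ/.
The unsyllabifiable consonants are /ʔ/, /θ/, /w/, /ʔ/; each receives one epenthetic vowel.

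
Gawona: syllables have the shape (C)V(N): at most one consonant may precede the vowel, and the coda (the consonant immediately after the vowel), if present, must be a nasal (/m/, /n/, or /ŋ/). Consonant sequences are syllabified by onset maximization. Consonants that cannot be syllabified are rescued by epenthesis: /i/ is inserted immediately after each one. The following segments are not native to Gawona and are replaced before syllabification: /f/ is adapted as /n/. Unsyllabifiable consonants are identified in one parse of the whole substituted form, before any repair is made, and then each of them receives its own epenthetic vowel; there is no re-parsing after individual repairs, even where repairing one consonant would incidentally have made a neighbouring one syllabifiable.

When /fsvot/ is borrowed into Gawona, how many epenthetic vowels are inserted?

After substitution the input is /nsvot/.
The unsyllabifiable consonants are /n/, /s/, /t/; each receives one epenthetic vowel.

3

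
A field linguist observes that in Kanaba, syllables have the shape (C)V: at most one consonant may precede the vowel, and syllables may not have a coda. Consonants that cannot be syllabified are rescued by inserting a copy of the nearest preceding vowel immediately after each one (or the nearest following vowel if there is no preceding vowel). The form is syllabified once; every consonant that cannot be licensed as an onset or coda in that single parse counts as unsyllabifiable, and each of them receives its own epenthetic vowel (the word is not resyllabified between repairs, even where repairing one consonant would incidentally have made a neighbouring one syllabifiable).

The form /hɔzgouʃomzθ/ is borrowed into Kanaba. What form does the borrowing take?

hɔzɔgouʃomozoθo

Syllabifying with onset maximization leaves /z/, /m/, /z/, /θ/ stranded (no codas are permitted; onsets are limited to one consonant).
Each unlicensed consonant becomes the onset of a new syllable: /z/ → /zɔ/, /m/ → /mo/, /z/ → /zo/, /θ/ → /θo/.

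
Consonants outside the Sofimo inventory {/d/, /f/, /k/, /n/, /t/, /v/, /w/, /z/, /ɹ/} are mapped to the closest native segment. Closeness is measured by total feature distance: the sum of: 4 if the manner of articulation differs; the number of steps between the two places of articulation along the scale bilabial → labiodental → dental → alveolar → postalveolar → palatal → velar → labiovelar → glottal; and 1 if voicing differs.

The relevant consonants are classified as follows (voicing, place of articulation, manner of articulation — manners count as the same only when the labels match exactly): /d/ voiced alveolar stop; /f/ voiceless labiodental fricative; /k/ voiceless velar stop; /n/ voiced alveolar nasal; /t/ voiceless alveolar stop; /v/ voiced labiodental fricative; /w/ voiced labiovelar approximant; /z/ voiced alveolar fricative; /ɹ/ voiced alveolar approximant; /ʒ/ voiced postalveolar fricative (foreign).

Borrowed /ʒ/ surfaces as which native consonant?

/z/ is closest: same manner (fricative), place distance 1 (postalveolar→alveolar), same voicing; total 1. Next closest is /v/ at distance 3.

z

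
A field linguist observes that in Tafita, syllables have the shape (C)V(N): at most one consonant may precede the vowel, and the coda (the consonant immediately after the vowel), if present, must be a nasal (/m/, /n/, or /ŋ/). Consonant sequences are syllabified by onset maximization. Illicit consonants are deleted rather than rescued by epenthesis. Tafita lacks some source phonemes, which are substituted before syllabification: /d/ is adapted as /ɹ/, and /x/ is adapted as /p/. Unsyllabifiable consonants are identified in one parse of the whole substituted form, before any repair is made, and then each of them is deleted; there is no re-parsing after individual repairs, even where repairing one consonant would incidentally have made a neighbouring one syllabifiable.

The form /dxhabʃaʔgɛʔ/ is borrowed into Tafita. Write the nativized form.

haʃagɛ

Substitution: /d/ → /ɹ/, /x/ → /p/, giving /ɹphabʃaʔgɛʔ/.
Under (C)V(N), the unsyllabifiable consonants are /ɹ/, /p/, /b/, /ʔ/, /ʔ/ (only a nasal (/m/, /n/, or /ŋ/) is licensed in coda position; onsets are limited to one consonant).
Deleting the stranded consonants removes /ɹ/, /p/, /b/, /ʔ/, /ʔ/.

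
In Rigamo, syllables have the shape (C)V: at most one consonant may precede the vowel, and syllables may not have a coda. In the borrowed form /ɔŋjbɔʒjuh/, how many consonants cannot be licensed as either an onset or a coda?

4

Under (C)V, the unsyllabifiable consonants are /ŋ/, /j/, /ʒ/, /h/ (no codas are permitted; onsets are limited to one consonant).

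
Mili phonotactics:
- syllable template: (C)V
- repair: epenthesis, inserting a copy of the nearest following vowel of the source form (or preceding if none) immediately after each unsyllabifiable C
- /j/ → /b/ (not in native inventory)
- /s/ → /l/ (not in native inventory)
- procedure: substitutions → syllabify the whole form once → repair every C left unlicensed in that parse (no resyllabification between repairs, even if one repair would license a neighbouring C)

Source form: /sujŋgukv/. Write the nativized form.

Substitution: /s/ → /l/, /j/ → /b/, giving /lubŋgukv/.
Syllabifying with onset maximization leaves /b/, /ŋ/, /k/, /v/ stranded (no codas are permitted; onsets are limited to one consonant).
Each unlicensed consonant becomes the onset of a new syllable: /b/ → /bu/, /ŋ/ → /ŋu/, /k/ → /ku/, /v/ → /vu/.

lubuŋugukuvu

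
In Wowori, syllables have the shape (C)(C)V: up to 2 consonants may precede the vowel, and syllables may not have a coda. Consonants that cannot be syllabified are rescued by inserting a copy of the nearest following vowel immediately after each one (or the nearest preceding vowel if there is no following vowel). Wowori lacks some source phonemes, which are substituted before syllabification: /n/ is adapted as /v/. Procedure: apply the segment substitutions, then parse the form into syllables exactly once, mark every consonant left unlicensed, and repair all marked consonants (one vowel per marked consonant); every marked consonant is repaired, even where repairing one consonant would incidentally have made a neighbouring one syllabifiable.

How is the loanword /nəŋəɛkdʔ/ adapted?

Substitution: /n/ → /v/, giving /vəŋəɛkdʔ/.
Under (C)(C)V, the unsyllabifiable consonants are /k/, /d/, /ʔ/ (no codas are permitted; onsets may contain at most 2 consonants).
Inserting the epenthetic vowel yields /k/ → /kɛ/, /d/ → /dɛ/, /ʔ/ → /ʔɛ/.

vəŋəɛkɛdɛʔɛ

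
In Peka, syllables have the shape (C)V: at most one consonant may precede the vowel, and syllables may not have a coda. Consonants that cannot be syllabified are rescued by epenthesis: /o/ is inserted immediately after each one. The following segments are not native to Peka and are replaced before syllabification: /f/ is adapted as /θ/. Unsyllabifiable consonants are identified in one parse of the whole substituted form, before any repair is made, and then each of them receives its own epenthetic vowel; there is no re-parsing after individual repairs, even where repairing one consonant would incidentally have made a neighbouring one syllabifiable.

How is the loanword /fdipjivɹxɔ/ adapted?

Substitution: /f/ → /θ/, giving /θdipjivɹxɔ/.
Syllabifying with onset maximization leaves /θ/, /p/, /v/, /ɹ/ stranded (no codas are permitted; onsets are limited to one consonant).
Epenthesis after each stranded consonant: /θ/ → /θo/, /p/ → /po/, /v/ → /vo/, /ɹ/ → /ɹo/.

θodipojivoɹoxɔ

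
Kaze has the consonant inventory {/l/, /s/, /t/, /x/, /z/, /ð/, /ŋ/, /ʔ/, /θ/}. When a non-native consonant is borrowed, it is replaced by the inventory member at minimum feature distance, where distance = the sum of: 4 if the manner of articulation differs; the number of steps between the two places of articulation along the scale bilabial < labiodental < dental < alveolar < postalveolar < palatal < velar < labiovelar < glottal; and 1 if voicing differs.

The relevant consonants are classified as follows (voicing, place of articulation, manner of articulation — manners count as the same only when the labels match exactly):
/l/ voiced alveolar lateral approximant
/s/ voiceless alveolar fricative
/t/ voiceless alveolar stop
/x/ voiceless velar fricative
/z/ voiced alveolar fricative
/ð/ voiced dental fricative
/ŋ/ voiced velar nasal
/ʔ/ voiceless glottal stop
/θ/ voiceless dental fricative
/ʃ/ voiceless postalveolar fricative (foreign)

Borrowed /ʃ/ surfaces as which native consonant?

s

/s/ is closest: same manner (fricative), place distance 1 (postalveolar→alveolar), same voicing; total 1. Next closest is /x/ at distance 2.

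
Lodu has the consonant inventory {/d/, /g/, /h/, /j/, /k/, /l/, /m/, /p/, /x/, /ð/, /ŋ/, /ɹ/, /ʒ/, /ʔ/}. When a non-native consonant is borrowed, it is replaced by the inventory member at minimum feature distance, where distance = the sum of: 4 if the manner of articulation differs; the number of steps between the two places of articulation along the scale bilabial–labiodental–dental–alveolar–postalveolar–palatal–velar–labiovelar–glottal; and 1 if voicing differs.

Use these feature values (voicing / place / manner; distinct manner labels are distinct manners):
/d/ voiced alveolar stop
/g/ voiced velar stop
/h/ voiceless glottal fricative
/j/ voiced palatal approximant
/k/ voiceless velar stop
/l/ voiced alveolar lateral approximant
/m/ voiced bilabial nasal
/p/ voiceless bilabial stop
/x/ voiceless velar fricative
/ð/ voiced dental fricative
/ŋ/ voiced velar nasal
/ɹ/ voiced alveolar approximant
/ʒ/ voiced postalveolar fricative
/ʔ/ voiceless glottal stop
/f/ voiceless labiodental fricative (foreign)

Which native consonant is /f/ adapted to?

ð

/ð/ is closest: same manner (fricative), place distance 1 (labiodental→dental), voicing differs (+1); total 2. Next closest is /ʒ/ at distance 4.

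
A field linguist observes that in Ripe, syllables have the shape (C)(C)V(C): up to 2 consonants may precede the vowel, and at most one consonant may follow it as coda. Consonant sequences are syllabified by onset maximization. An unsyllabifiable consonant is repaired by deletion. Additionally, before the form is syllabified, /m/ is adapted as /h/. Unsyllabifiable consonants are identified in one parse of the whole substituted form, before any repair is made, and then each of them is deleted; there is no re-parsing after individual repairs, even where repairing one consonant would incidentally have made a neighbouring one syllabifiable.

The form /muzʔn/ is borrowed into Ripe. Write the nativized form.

huz

Substitution: /m/ → /h/, giving /huzʔn/.
Syllabifying with onset maximization leaves /ʔ/, /n/ stranded (at most one coda consonant is licensed; onsets may contain at most 2 consonants).
Each unlicensed consonant is deleted: /ʔ/, /n/.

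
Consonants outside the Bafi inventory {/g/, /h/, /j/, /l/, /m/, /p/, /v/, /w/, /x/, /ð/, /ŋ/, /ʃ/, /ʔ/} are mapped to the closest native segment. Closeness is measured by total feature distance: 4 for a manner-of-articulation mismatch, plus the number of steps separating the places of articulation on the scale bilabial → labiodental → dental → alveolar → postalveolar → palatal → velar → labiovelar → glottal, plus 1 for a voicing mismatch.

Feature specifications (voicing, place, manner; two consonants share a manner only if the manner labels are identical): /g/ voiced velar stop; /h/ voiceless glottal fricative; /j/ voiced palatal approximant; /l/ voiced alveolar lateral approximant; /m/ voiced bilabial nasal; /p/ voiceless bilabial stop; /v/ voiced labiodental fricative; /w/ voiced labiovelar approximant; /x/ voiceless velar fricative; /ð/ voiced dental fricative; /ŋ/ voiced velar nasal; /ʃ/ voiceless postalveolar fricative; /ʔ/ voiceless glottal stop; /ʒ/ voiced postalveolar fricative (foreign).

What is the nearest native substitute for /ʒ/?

ʃ

/ʃ/ is closest: same manner (fricative), place distance 0 (postalveolar→postalveolar), voicing differs (+1); total 1. Next closest is /ð/ at distance 2.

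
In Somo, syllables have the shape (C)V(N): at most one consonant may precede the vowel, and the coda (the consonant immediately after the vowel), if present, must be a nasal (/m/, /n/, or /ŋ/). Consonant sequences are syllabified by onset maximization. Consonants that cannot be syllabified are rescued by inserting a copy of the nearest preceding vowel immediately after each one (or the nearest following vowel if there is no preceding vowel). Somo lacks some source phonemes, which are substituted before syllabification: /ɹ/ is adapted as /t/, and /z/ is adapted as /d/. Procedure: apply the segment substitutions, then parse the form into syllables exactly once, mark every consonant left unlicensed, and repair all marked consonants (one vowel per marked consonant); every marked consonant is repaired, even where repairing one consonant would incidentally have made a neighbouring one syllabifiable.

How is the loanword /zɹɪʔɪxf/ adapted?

Substitution: /z/ → /d/, /ɹ/ → /t/, giving /dtɪʔɪxf/.
Under (C)V(N), the unsyllabifiable consonants are /d/, /x/, /f/ (only a nasal (/m/, /n/, or /ŋ/) is licensed in coda position; onsets are limited to one consonant).
Each unlicensed consonant becomes the onset of a new syllable: /d/ → /dɪ/, /x/ → /xɪ/, /f/ → /fɪ/.

dɪtɪʔɪxɪfɪ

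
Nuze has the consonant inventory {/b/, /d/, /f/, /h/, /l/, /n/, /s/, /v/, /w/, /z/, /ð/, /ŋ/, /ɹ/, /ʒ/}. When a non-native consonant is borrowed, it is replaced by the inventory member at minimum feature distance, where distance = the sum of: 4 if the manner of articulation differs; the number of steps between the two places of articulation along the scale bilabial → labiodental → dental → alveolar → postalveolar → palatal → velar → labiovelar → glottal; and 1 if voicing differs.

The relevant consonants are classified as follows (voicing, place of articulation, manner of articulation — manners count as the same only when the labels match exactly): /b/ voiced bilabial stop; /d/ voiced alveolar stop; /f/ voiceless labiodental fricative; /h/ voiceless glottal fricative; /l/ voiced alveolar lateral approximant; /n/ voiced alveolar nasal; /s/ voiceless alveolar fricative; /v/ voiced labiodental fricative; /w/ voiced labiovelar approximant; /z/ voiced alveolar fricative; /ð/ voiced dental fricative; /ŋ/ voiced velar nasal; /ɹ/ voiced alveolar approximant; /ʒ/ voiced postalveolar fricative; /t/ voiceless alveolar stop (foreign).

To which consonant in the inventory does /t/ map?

/d/ is closest: same manner (stop), place distance 0 (alveolar→alveolar), voicing differs (+1); total 1. Next closest is /b/ at distance 4.

d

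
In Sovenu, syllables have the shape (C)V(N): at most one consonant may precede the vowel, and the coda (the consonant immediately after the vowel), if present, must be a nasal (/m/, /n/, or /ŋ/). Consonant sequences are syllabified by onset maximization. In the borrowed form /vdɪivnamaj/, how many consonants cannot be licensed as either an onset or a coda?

3

Syllabifying with onset maximization leaves /v/, /v/, /j/ stranded (only a nasal (/m/, /n/, or /ŋ/) is licensed in coda position; onsets are limited to one consonant).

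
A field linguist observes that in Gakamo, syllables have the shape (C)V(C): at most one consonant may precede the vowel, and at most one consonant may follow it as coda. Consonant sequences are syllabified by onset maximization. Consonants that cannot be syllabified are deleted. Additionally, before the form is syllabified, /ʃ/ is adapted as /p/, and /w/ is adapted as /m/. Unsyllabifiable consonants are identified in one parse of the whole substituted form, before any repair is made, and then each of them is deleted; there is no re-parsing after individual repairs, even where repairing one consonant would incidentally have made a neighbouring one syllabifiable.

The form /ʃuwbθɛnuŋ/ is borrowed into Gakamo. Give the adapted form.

pumθɛnuŋ

Substitution: /ʃ/ → /p/, /w/ → /m/, giving /pumbθɛnuŋ/.
Under (C)V(C), the unsyllabifiable consonants are /b/ (at most one coda consonant is licensed; onsets are limited to one consonant).
Deleting the stranded consonants removes /b/.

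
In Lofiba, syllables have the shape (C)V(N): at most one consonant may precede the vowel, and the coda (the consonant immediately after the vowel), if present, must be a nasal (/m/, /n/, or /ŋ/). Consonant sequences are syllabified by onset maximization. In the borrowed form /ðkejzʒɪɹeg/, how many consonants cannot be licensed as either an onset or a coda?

4

Syllabifying with onset maximization leaves /ð/, /j/, /z/, /g/ stranded (only a nasal (/m/, /n/, or /ŋ/) is licensed in coda position; onsets are limited to one consonant).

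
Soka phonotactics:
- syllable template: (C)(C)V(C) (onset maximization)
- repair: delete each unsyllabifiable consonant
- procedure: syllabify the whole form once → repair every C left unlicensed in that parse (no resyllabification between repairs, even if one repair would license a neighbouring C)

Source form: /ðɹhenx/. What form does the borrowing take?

ɹhen

The consonants /ð/, /x/ cannot be parsed into a legal (C)(C)V(C) syllable (at most one coda consonant is licensed; onsets may contain at most 2 consonants).
Deletion applies to /ð/, /x/.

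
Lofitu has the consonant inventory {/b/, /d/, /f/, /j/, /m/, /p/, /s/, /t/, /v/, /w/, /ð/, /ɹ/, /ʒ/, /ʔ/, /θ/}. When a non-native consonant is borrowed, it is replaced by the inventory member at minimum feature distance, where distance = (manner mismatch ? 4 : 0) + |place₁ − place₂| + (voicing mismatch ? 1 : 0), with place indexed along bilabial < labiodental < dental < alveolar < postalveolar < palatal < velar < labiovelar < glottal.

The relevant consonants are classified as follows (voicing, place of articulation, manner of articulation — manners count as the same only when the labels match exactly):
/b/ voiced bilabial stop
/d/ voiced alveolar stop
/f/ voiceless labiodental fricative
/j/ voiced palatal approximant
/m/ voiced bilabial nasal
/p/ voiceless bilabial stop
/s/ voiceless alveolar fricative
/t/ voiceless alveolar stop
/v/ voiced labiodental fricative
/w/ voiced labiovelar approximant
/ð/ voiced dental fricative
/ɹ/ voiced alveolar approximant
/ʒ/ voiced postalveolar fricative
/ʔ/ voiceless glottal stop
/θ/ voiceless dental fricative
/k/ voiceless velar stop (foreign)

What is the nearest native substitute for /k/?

/ʔ/ is closest: same manner (stop), place distance 2 (velar→glottal), same voicing; total 2. Next closest is /t/ at distance 3.

ʔ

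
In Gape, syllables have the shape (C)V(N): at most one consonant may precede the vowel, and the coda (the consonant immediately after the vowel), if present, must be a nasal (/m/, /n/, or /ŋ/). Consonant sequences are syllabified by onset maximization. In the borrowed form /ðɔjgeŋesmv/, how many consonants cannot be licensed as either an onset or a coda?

Under (C)V(N), the unsyllabifiable consonants are /j/, /s/, /m/, /v/ (only a nasal (/m/, /n/, or /ŋ/) is licensed in coda position; onsets are limited to one consonant).

4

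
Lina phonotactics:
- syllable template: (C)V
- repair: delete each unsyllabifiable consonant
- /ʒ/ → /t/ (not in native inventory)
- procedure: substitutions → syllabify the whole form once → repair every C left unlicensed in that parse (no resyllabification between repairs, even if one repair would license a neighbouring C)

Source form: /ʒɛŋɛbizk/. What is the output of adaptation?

Substitution: /ʒ/ → /t/, giving /tɛŋɛbizk/.
The consonants /z/, /k/ cannot be parsed into a legal (C)V syllable (no codas are permitted; onsets are limited to one consonant).
Deletion applies to /z/, /k/.

tɛŋɛbi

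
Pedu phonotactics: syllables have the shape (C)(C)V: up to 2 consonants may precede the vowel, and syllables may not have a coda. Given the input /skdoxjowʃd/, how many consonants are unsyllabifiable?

4

The consonants /s/, /w/, /ʃ/, /d/ cannot be parsed into a legal (C)(C)V syllable (no codas are permitted; onsets may contain at most 2 consonants).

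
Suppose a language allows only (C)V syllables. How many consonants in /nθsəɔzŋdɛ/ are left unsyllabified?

Under (C)V, the unsyllabifiable consonants are /n/, /θ/, /z/, /ŋ/ (no codas are permitted; onsets are limited to one consonant).

4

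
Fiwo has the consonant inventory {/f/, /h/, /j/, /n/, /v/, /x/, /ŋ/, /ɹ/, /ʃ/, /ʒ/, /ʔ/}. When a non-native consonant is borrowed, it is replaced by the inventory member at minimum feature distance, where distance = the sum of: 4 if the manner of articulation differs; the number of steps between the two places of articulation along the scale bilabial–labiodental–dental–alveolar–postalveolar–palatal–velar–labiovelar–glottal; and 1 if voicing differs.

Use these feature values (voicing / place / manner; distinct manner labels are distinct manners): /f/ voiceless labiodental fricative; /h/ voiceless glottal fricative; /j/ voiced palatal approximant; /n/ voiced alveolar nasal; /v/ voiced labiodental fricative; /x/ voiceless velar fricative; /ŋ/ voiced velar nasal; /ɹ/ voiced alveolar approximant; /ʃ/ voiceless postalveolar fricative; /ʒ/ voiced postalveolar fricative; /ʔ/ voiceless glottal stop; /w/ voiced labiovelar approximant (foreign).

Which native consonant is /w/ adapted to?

/j/ is closest: same manner (approximant), place distance 2 (labiovelar→palatal), same voicing; total 2. Next closest is /ɹ/ at distance 4.

j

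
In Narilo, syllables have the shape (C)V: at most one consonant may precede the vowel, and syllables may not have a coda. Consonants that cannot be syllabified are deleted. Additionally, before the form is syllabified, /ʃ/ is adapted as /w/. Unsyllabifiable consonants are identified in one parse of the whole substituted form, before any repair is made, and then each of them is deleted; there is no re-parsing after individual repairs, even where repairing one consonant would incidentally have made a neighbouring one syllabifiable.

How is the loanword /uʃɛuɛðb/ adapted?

uwɛuɛ

Substitution: /ʃ/ → /w/, giving /uwɛuɛðb/.
The consonants /ð/, /b/ cannot be parsed into a legal (C)V syllable (no codas are permitted; onsets are limited to one consonant).
Each unlicensed consonant is deleted: /ð/, /b/.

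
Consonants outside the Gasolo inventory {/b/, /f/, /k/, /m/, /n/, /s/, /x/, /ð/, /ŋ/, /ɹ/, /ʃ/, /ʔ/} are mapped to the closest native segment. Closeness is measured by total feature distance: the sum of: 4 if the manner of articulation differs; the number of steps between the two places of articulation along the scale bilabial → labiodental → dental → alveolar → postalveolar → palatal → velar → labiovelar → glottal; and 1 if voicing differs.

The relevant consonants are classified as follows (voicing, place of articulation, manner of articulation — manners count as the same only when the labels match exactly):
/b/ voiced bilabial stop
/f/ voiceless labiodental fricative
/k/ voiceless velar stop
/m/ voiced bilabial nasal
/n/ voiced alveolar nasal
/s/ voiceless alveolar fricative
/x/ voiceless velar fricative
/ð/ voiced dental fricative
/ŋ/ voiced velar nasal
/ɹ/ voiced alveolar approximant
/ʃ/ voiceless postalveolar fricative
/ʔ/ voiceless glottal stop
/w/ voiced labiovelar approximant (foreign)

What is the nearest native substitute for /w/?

/ɹ/ is closest: same manner (approximant), place distance 4 (labiovelar→alveolar), same voicing; total 4. Next closest is /ŋ/ at distance 5.

ɹ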